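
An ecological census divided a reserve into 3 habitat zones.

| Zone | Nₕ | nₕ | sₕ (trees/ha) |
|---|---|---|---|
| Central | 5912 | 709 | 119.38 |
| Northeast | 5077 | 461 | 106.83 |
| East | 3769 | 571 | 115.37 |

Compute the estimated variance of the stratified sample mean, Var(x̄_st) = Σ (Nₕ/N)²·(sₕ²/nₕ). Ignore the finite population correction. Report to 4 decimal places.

7.6760

N = 14758; Wₕ = Nₕ/N.
zone Central: (5912/14758)²·119.38²/709 = 3.2257503
zone Northeast: (5077/14758)²·106.83²/461 = 2.9298464
zone East: (3769/14758)²·115.37²/571 = 1.5203618
Sum = 7.6759585 → 7.6760.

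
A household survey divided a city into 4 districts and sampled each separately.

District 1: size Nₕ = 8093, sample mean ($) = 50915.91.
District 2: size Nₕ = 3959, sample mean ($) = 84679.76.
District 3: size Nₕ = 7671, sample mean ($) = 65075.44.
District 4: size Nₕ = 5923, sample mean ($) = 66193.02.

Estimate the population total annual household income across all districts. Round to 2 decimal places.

1: 8093·50915.91 = 412062459.63
2: 3959·84679.76 = 335247169.84
3: 7671·65075.44 = 499193700.24
4: 5923·66193.02 = 392061257.46
τ̂ = Σ Nₕx̄ₕ = 1638564587.17.

1638564587.17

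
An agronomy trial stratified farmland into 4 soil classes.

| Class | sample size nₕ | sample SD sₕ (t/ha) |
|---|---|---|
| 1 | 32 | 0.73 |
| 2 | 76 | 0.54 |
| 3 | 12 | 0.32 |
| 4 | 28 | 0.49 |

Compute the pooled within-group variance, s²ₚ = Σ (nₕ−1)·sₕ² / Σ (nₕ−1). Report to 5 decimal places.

Degrees of freedom: 31 + 75 + 11 + 27 = 144.
Σ(nₕ−1)sₕ² = 31·0.5329 + 75·0.2916 + 11·0.1024 + 27·0.2401 = 45.999.
s²ₚ = 45.999 / 144 = 0.3194375 → 0.31944.

0.31944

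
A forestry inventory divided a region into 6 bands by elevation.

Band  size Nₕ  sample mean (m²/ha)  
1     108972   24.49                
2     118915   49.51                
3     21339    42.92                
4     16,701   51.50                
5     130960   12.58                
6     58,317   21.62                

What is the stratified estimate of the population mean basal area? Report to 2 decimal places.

N = 455204; weights Wₕ = Nₕ/N = (0.2394, 0.2612, 0.0469, 0.0367, 0.2877, 0.1281).
x̄_st = Σ Wₕ·x̄ₕ = 0.2394·24.49 + 0.2612·49.51 + 0.0469·42.92 + 0.0367·51.50 + 0.2877·12.58 + 0.1281·21.62 ≈ 29.0869...
→ 29.09.

29.09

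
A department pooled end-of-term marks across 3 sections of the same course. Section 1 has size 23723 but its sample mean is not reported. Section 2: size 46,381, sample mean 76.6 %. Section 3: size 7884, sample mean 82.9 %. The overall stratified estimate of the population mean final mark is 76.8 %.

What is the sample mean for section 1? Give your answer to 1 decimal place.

Σ Nₕx̄ₕ = N·μ, so 23723·x̄_1 = 77988·76.8 − (46381·76.6 + 7884·82.9).
= 5989478.4 − 4206368.2 = 1783110.2.
x̄_1 = 1783110.2 / 23723 = 75.164... → 75.2.

75.2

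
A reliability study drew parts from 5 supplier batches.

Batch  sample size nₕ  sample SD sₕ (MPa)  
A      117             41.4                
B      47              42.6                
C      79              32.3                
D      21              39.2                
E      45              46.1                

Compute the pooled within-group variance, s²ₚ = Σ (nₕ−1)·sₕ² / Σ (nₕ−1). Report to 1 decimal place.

1605.0

A: (117−1)·41.4² = 116·1713.96 = 198819.36
B: (47−1)·42.6² = 46·1814.76 = 83478.96
C: (79−1)·32.3² = 78·1043.29 = 81376.62
D: (21−1)·39.2² = 20·1536.64 = 30732.8
E: (45−1)·46.1² = 44·2125.21 = 93509.24
Numerator = 487916.98; denominator = Σ(nₕ−1) = 304.
s²ₚ = 487916.98/304 = 1604.990... → 1605.0.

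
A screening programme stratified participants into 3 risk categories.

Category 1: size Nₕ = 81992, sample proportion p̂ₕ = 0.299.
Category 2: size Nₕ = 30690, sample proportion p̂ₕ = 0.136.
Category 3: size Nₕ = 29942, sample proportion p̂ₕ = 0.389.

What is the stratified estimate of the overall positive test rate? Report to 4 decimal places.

0.2828

N = 81992 + 30690 + 29942 = 142624.
Overall proportion = Σ (Nₕ/N)·p̂ₕ.
Σ Nₕp̂ₕ = 24515.608 + 4173.84 + 11647.438 = 40336.886.
40336.886 / 142624 = 0.282820... → 0.2828.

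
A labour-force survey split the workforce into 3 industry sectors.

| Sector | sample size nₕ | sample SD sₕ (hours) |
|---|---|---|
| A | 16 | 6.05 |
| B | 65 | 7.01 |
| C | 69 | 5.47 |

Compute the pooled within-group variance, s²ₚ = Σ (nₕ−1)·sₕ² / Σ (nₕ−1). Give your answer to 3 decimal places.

A: (16−1)·6.05² = 15·36.6025 = 549.0375
B: (65−1)·7.01² = 64·49.1401 = 3144.9664
C: (69−1)·5.47² = 68·29.9209 = 2034.6212
Numerator = 5728.6251; denominator = Σ(nₕ−1) = 147.
s²ₚ = 5728.6251/147 = 38.97024... → 38.970.

38.970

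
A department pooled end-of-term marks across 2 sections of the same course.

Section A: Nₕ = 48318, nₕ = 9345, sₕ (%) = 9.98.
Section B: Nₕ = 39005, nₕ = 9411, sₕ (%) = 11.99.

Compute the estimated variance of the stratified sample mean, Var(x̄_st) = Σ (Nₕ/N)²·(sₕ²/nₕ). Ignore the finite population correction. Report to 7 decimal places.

0.0063110

N = 87323; Wₕ = Nₕ/N.
section A: (48318/87323)²·9.98²/9345 = 0.0032631901
section B: (39005/87323)²·11.99²/9411 = 0.0030477958
Sum = 0.0063109859 → 0.0063110.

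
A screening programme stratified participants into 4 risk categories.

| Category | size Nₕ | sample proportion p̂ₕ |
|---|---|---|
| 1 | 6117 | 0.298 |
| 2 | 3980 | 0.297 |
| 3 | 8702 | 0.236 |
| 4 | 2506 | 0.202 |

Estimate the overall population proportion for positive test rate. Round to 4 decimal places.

N = 6117 + 3980 + 8702 + 2506 = 21305.
Overall proportion = Σ (Nₕ/N)·p̂ₕ.
Σ Nₕp̂ₕ = 1822.866 + 1182.06 + 2053.672 + 506.212 = 5564.81.
5564.81 / 21305 = 0.261197... → 0.2612.

0.2612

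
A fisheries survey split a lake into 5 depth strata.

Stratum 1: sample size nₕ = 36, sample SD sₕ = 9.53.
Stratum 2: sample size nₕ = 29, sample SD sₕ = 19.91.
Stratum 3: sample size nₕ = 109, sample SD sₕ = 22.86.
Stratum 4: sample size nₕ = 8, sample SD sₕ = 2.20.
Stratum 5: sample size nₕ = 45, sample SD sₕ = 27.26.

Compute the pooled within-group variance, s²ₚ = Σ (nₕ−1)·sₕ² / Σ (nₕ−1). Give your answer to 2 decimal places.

Degrees of freedom: 35 + 28 + 108 + 7 + 44 = 222.
Σ(nₕ−1)sₕ² = 35·90.8209 + 28·396.4081 + 108·522.5796 + 7·4.84 + 44·743.1076 = 103447.3695.
s²ₚ = 103447.3695 / 222 = 465.9791... → 465.98.

465.98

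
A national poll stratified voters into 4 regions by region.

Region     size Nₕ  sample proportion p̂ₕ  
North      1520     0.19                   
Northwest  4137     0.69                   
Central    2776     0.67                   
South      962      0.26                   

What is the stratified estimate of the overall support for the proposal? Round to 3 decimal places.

N = 1520 + 4137 + 2776 + 962 = 9395.
Overall proportion = Σ (Nₕ/N)·p̂ₕ.
Σ Nₕp̂ₕ = 288.8 + 2854.53 + 1859.92 + 250.12 = 5253.37.
5253.37 / 9395 = 0.55917... → 0.559.

0.559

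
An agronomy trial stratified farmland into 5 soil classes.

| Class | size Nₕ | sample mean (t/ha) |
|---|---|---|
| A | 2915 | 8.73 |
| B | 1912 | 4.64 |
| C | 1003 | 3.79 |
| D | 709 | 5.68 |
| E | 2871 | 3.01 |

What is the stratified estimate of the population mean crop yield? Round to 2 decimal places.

N = 9410; weights Wₕ = Nₕ/N = (0.3098, 0.2032, 0.1066, 0.0753, 0.3051).
x̄_st = Σ Wₕ·x̄ₕ = 0.3098·8.73 + 0.2032·4.64 + 0.1066·3.79 + 0.0753·5.68 + 0.3051·3.01 ≈ 5.3974...
→ 5.40.

5.40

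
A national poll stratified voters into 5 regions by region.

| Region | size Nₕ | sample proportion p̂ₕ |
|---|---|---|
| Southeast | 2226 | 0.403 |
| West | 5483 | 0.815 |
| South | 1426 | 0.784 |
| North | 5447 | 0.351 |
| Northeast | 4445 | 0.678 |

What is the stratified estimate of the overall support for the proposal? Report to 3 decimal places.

Wₕ = Nₕ/N with N = 19027: 0.1170, 0.2882, 0.0749, 0.2863, 0.2336.
p̂_st = 0.1170·0.403 + 0.2882·0.815 + 0.0749·0.784 + 0.2863·0.351 + 0.2336·0.678 ≈ 0.59964... → 0.600.

0.600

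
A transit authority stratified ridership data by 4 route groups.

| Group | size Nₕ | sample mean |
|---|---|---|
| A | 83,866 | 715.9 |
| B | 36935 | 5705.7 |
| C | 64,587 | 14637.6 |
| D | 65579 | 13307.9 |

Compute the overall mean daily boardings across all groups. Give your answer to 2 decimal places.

8323.39

N = 83866 + 36935 + 64587 + 65579 = 250967.
Overall mean = Σ (Nₕ/N)·x̄ₕ — weight by population share, not a simple average.
Σ Nₕx̄ₕ = 83866·715.9 + 36935·5705.7 + 64587·14637.6 + 65579·13307.9 = 60039669.4 + 210740029.5 + 945398671.2 + 872718774.1 = 2088897144.2.
Divide by N: 2088897144.2 / 250967 = 8323.3937... → 8323.39.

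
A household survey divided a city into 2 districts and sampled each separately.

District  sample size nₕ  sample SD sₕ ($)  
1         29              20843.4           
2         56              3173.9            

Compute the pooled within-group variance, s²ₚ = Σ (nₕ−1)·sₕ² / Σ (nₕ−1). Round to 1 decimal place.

153235847.3

Degrees of freedom: 28 + 55 = 83.
Σ(nₕ−1)sₕ² = 28·434447323.56 + 55·10073641.21 = 12718575326.23.
s²ₚ = 12718575326.23 / 83 = 153235847.304... → 153235847.3.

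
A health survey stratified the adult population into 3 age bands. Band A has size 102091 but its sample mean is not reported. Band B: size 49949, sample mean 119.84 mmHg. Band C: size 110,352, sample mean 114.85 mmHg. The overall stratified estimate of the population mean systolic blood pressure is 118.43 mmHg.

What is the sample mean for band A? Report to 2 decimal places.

121.61

Σ Nₕx̄ₕ = N·μ, so 102091·x̄_A = 262392·118.43 − (49949·119.84 + 110352·114.85).
= 31075084.56 − 18659815.36 = 12415269.2.
x̄_A = 12415269.2 / 102091 = 121.6098... → 121.61.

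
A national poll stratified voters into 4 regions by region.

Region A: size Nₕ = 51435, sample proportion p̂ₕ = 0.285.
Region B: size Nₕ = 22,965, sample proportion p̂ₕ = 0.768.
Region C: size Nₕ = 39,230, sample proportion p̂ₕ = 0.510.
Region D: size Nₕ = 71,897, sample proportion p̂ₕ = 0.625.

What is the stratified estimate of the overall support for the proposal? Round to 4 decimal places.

0.5241

Wₕ = Nₕ/N with N = 185527: 0.2772, 0.1238, 0.2115, 0.3875.
p̂_st = 0.2772·0.285 + 0.1238·0.768 + 0.2115·0.510 + 0.3875·0.625 ≈ 0.524123... → 0.5241.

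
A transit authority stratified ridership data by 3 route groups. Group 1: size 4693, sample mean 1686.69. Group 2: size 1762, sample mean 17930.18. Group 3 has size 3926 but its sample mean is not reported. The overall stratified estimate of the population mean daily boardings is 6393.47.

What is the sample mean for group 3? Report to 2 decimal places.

6842.08

Σ Nₕx̄ₕ = N·μ, so 3926·x̄_3 = 10381·6393.47 − (4693·1686.69 + 1762·17930.18).
= 66370612.07 − 39508613.33 = 26861998.74.
x̄_3 = 26861998.74 / 3926 = 6842.0781... → 6842.08.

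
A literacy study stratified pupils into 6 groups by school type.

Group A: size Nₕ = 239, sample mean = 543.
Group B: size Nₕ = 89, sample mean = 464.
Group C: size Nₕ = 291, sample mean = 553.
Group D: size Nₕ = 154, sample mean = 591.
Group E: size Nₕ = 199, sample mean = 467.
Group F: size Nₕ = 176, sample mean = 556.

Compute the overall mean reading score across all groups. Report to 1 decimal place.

N = 239 + 89 + 291 + 154 + 199 + 176 = 1148.
Weight each subgroup mean by Nₕ/N and sum.
Σ Nₕx̄ₕ = 239·543 + 89·464 + 291·553 + 154·591 + 199·467 + 176·556 = 129777 + 41296 + 160923 + 91014 + 92933 + 97856 = 613799.
Divide by N: 613799 / 1148 = 534.668... → 534.7.

534.7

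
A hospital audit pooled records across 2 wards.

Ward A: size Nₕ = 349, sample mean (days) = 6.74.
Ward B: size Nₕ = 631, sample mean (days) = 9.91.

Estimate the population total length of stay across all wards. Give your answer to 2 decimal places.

Estimate total by summing Nₕ·x̄ₕ over strata.
349·6.74 + 631·9.91 = 2352.26 + 6253.21 = 8605.47.

8605.47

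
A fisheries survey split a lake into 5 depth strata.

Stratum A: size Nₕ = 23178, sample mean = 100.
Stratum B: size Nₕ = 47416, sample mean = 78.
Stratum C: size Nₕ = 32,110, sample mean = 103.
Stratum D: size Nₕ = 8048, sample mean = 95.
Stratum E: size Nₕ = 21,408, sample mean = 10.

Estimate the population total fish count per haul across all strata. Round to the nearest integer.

10302218

Estimate total by summing Nₕ·x̄ₕ over strata.
23178·100 + 47416·78 + 32110·103 + 8048·95 + 21408·10 = 2317800 + 3698448 + 3307330 + 764560 + 214080 = 10302218.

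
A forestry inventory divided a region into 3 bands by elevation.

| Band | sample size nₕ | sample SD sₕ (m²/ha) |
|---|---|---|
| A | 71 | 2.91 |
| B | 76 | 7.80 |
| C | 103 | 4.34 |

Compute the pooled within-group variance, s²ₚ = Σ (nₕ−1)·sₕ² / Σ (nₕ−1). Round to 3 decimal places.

Degrees of freedom: 70 + 75 + 102 = 247.
Σ(nₕ−1)sₕ² = 70·8.4681 + 75·60.84 + 102·18.8356 = 7076.9982.
s²ₚ = 7076.9982 / 247 = 28.65181... → 28.652.

28.652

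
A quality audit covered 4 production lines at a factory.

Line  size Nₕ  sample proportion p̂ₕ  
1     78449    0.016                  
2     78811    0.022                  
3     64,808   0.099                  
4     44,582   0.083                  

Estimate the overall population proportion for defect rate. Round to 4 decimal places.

0.0491

Wₕ = Nₕ/N with N = 266650: 0.2942, 0.2956, 0.2430, 0.1672.
p̂_st = 0.2942·0.016 + 0.2956·0.022 + 0.2430·0.099 + 0.1672·0.083 ≈ 0.049148... → 0.0491.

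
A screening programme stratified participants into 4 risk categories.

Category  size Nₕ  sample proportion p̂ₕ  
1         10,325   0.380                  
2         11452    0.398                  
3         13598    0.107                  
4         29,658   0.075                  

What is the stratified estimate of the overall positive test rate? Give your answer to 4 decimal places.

Wₕ = Nₕ/N with N = 65033: 0.1588, 0.1761, 0.2091, 0.4560.
p̂_st = 0.1588·0.380 + 0.1761·0.398 + 0.2091·0.107 + 0.4560·0.075 ≈ 0.186993... → 0.1870.

0.1870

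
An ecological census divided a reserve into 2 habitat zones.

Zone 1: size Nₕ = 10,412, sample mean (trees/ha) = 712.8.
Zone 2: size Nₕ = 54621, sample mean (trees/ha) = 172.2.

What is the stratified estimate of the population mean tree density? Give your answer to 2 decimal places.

258.75

N = 10412 + 54621 = 65033.
Weight each subgroup mean by Nₕ/N and sum.
Σ Nₕx̄ₕ = 10412·712.8 + 54621·172.2 = 7421673.6 + 9405736.2 = 16827409.8.
Divide by N: 16827409.8 / 65033 = 258.7519... → 258.75.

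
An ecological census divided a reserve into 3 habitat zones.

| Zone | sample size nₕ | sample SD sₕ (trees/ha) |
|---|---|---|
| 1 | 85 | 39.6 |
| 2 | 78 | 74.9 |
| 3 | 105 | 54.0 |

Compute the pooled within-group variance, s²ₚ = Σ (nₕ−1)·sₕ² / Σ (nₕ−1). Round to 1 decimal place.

Degrees of freedom: 84 + 77 + 104 = 265.
Σ(nₕ−1)sₕ² = 84·1568.16 + 77·5610.01 + 104·2916 = 866960.21.
s²ₚ = 866960.21 / 265 = 3271.548... → 3271.5.

3271.5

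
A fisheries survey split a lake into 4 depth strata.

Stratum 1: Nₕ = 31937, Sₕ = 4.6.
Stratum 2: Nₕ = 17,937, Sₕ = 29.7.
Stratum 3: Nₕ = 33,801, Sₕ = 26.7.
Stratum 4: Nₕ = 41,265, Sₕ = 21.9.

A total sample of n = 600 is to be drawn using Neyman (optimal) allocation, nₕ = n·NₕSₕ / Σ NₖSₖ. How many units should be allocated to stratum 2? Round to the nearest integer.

129

Σ NₕSₕ = 31937·4.6 + 17937·29.7 + 33801·26.7 + 41265·21.9 = 2485829.3.
Share for 2: 532728.9/2485829.3 = 0.21431.
n_2 = 600 × 0.21431 = 128.584... → 129.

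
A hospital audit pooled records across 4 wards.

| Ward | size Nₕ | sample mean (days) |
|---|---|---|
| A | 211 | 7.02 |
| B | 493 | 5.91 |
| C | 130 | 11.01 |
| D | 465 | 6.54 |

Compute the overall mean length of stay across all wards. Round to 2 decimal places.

N = 211 + 493 + 130 + 465 = 1299.
Weight each subgroup mean by Nₕ/N and sum.
Σ Nₕx̄ₕ = 211·7.02 + 493·5.91 + 130·11.01 + 465·6.54 = 1481.22 + 2913.63 + 1431.3 + 3041.1 = 8867.25.
Divide by N: 8867.25 / 1299 = 6.8262... → 6.83.

6.83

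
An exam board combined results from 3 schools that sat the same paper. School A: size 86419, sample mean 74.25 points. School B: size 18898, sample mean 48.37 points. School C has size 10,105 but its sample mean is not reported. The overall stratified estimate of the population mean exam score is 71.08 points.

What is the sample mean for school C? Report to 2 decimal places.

N = 86419 + 18898 + 10105 = 115422.
Overall total = μ·N = 71.08·115422 = 8204195.76.
Subtract the known strata: 86419·74.25 + 18898·48.37 = 7330707.01.
Remaining total for school C: 8204195.76 − 7330707.01 = 873488.75.
Divide by its size: 873488.75 / 10105 = 86.4412... → 86.44.

86.44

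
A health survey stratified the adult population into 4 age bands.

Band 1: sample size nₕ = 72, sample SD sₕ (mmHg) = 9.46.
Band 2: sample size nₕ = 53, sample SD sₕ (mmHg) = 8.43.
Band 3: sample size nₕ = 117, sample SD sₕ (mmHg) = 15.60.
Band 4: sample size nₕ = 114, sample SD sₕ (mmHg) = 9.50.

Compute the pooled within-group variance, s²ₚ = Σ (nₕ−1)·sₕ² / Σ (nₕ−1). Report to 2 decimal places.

137.72

Degrees of freedom: 71 + 52 + 116 + 113 = 352.
Σ(nₕ−1)sₕ² = 71·89.4916 + 52·71.0649 + 116·243.36 + 113·90.25 = 48477.2884.
s²ₚ = 48477.2884 / 352 = 137.7196... → 137.72.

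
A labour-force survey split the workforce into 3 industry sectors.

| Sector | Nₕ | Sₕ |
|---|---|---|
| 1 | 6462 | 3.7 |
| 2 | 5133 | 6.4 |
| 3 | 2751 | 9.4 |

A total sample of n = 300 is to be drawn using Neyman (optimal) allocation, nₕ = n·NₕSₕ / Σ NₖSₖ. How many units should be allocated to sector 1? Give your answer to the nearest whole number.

1: NₕSₕ = 6462·3.7 = 23909.4
2: NₕSₕ = 5133·6.4 = 32851.2
3: NₕSₕ = 2751·9.4 = 25859.4
Σ NₕSₕ = 82620.
n_1 = 300·23909.4/82620 = 86.817... → 87.

87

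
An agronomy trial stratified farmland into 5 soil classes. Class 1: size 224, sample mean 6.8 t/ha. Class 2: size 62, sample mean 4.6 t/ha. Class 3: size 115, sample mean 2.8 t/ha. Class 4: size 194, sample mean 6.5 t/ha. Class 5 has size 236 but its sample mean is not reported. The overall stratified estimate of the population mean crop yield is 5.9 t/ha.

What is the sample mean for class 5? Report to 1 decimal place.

N = 224 + 62 + 115 + 194 + 236 = 831.
Overall total = μ·N = 5.9·831 = 4902.9.
Subtract the known strata: 224·6.8 + 62·4.6 + 115·2.8 + 194·6.5 = 3391.4.
Remaining total for class 5: 4902.9 − 3391.4 = 1511.5.
Divide by its size: 1511.5 / 236 = 6.405... → 6.4.

6.4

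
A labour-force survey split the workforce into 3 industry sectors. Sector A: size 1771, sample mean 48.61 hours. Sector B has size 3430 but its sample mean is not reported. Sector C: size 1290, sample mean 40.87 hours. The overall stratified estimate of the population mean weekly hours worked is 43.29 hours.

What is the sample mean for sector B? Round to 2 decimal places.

Σ Nₕx̄ₕ = N·μ, so 3430·x̄_B = 6491·43.29 − (1771·48.61 + 1290·40.87).
= 280995.39 − 138810.61 = 142184.78.
x̄_B = 142184.78 / 3430 = 41.4533... → 41.45.

41.45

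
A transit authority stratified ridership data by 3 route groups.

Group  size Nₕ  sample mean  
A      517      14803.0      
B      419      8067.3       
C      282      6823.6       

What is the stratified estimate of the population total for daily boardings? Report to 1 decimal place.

Estimate total by summing Nₕ·x̄ₕ over strata.
517·14803.0 + 419·8067.3 + 282·6823.6 = 7653151 + 3380198.7 + 1924255.2 = 12957604.9.

12957604.9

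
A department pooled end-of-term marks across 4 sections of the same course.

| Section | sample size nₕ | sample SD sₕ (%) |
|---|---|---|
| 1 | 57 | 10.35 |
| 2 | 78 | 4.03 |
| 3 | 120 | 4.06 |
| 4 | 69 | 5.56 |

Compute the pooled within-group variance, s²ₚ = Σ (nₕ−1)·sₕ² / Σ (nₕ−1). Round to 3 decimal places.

1: (57−1)·10.35² = 56·107.1225 = 5998.86
2: (78−1)·4.03² = 77·16.2409 = 1250.5493
3: (120−1)·4.06² = 119·16.4836 = 1961.5484
4: (69−1)·5.56² = 68·30.9136 = 2102.1248
Numerator = 11313.0825; denominator = Σ(nₕ−1) = 320.
s²ₚ = 11313.0825/320 = 35.35338... → 35.353.

35.353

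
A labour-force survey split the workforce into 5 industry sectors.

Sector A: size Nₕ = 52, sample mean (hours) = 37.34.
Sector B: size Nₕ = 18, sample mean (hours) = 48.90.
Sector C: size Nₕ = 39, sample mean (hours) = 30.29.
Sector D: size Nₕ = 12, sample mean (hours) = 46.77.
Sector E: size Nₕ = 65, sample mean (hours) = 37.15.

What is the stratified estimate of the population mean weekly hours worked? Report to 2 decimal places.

37.52

x̄_st = (Σ Nₕx̄ₕ) / (Σ Nₕ) = (52·37.34 + 18·48.90 + 39·30.29 + 12·46.77 + 65·37.15) / 186
= 6979.18 / 186 = 37.5225... → 37.52.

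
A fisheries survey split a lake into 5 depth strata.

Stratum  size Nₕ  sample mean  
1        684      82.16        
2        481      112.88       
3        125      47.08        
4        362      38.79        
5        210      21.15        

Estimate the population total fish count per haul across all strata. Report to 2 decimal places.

134861.20

1: 684·82.16 = 56197.44
2: 481·112.88 = 54295.28
3: 125·47.08 = 5885
4: 362·38.79 = 14041.98
5: 210·21.15 = 4441.5
τ̂ = Σ Nₕx̄ₕ = 134861.20.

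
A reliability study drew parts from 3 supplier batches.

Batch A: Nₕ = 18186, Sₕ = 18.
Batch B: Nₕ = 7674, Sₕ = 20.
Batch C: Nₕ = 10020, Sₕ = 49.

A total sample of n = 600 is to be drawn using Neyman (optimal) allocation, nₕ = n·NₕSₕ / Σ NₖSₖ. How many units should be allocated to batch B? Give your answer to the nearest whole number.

95

Σ NₕSₕ = 18186·18 + 7674·20 + 10020·49 = 971808.
Share for B: 153480/971808 = 0.15793.
n_B = 600 × 0.15793 = 94.759... → 95.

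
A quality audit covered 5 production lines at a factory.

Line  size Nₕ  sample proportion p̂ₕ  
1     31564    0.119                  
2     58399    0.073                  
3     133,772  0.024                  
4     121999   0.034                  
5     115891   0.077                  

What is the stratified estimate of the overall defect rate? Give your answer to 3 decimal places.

0.053

Wₕ = Nₕ/N with N = 461625: 0.0684, 0.1265, 0.2898, 0.2643, 0.2511.
p̂_st = 0.0684·0.119 + 0.1265·0.073 + 0.2898·0.024 + 0.2643·0.034 + 0.2511·0.077 ≈ 0.05264... → 0.053.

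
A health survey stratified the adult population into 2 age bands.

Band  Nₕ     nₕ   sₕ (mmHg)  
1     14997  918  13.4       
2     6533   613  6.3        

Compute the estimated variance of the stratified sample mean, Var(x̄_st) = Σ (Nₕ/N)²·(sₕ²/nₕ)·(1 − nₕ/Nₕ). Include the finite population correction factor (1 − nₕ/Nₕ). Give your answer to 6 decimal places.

N = 21530. Term for each stratum: Wₕ²sₕ²/nₕ·(1−nₕ/Nₕ).
Var(x̄_st) = 0.089095354 + 0.005402154 = 0.094497507 → 0.094498.

0.094498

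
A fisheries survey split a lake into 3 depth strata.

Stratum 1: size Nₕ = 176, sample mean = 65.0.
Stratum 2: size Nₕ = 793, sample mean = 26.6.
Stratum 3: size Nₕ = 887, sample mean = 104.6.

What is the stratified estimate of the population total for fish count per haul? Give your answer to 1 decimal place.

125314.0

1: 176·65.0 = 11440
2: 793·26.6 = 21093.8
3: 887·104.6 = 92780.2
τ̂ = Σ Nₕx̄ₕ = 125314.0.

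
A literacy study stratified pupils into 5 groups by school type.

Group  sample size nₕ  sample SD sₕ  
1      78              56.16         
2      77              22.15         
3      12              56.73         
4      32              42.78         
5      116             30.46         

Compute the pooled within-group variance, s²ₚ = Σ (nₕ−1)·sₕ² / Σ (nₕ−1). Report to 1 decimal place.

Degrees of freedom: 77 + 76 + 11 + 31 + 115 = 310.
Σ(nₕ−1)sₕ² = 77·3153.9456 + 76·490.6225 + 11·3218.2929 + 31·1830.1284 + 115·927.8116 = 478974.6575.
s²ₚ = 478974.6575 / 310 = 1545.080... → 1545.1.

1545.1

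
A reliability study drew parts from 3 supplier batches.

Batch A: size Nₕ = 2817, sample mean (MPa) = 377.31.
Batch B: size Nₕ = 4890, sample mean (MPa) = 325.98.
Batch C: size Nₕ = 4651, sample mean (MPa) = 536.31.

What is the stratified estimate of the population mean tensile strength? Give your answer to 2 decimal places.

416.84

N = 2817 + 4890 + 4651 = 12358.
Weight each subgroup mean by Nₕ/N and sum.
Σ Nₕx̄ₕ = 2817·377.31 + 4890·325.98 + 4651·536.31 = 1062882.27 + 1594042.2 + 2494377.81 = 5151302.28.
Divide by N: 5151302.28 / 12358 = 416.8395... → 416.84.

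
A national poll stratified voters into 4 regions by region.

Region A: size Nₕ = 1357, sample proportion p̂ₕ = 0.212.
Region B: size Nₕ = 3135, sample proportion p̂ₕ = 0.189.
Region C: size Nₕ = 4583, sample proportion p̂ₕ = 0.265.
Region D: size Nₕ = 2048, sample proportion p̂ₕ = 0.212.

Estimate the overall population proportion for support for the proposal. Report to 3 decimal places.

0.227

Wₕ = Nₕ/N with N = 11123: 0.1220, 0.2818, 0.4120, 0.1841.
p̂_st = 0.1220·0.212 + 0.2818·0.189 + 0.4120·0.265 + 0.1841·0.212 ≈ 0.22736... → 0.227.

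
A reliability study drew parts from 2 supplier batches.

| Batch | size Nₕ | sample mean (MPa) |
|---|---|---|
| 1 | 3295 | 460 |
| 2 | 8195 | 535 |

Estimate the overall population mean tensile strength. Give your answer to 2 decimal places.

x̄_st = (Σ Nₕx̄ₕ) / (Σ Nₕ) = (3295·460 + 8195·535) / 11490
= 5900025 / 11490 = 513.4922... → 513.49.

513.49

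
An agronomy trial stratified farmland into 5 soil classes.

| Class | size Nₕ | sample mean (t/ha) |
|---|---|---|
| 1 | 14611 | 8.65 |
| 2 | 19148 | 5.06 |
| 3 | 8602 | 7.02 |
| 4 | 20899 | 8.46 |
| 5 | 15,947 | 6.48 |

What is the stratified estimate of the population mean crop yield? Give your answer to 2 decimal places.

x̄_st = (Σ Nₕx̄ₕ) / (Σ Nₕ) = (14611·8.65 + 19148·5.06 + 8602·7.02 + 20899·8.46 + 15947·6.48) / 79207
= 563802.17 / 79207 = 7.1181... → 7.12.

7.12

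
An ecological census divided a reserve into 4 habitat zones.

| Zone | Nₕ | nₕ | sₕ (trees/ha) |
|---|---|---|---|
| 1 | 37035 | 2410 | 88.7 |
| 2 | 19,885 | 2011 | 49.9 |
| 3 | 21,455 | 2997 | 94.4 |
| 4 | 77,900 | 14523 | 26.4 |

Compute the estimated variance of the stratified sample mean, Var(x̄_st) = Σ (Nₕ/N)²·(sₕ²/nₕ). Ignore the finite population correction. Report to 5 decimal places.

0.27136

N = 156275. Term for each stratum: Wₕ²sₕ²/nₕ.
Var(x̄_st) = 0.18334787 + 0.02004754 + 0.05604479 + 0.01192470 = 0.27136491 → 0.27136.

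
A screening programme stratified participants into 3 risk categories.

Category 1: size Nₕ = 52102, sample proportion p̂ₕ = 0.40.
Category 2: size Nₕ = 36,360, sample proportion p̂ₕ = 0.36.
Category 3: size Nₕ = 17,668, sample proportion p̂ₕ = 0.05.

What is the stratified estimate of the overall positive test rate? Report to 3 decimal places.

0.328

Wₕ = Nₕ/N with N = 106130: 0.4909, 0.3426, 0.1665.
p̂_st = 0.4909·0.40 + 0.3426·0.36 + 0.1665·0.05 ≈ 0.32803... → 0.328.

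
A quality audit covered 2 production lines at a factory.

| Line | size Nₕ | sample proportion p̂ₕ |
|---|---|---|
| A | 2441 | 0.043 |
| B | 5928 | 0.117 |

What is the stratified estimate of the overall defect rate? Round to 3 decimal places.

Wₕ = Nₕ/N with N = 8369: 0.2917, 0.7083.
p̂_st = 0.2917·0.043 + 0.7083·0.117 ≈ 0.09542... → 0.095.

0.095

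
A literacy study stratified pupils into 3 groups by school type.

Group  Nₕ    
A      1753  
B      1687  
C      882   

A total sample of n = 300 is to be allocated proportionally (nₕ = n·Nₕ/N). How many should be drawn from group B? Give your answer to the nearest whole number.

117

N = 1753 + 1687 + 882 = 4322.
n_B = 300·1687/4322 = 117.099... → 117.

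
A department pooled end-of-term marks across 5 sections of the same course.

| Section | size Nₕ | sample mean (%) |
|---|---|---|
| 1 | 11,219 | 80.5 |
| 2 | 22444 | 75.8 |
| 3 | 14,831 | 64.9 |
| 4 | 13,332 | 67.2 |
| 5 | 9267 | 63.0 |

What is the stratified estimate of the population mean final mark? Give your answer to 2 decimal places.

x̄_st = (Σ Nₕx̄ₕ) / (Σ Nₕ) = (11219·80.5 + 22444·75.8 + 14831·64.9 + 13332·67.2 + 9267·63.0) / 71093
= 5046648 / 71093 = 70.9866... → 70.99.

70.99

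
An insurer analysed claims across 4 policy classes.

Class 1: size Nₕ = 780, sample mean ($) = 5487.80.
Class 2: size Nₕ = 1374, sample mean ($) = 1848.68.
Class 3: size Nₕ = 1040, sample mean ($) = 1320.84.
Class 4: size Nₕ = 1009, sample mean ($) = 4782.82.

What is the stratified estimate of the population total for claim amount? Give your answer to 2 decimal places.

13020109.30

1: 780·5487.80 = 4280484
2: 1374·1848.68 = 2540086.32
3: 1040·1320.84 = 1373673.6
4: 1009·4782.82 = 4825865.38
τ̂ = Σ Nₕx̄ₕ = 13020109.30.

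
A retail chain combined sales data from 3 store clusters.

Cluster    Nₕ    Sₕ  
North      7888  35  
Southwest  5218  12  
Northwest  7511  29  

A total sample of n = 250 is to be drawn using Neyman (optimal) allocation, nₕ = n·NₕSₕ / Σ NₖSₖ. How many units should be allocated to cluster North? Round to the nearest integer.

North: NₕSₕ = 7888·35 = 276080
Southwest: NₕSₕ = 5218·12 = 62616
Northwest: NₕSₕ = 7511·29 = 217819
Σ NₕSₕ = 556515.
n_North = 250·276080/556515 = 124.022... → 124.

124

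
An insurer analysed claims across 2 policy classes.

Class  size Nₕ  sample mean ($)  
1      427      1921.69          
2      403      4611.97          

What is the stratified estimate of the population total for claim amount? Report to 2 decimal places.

2679185.54

1: 427·1921.69 = 820561.63
2: 403·4611.97 = 1858623.91
τ̂ = Σ Nₕx̄ₕ = 2679185.54.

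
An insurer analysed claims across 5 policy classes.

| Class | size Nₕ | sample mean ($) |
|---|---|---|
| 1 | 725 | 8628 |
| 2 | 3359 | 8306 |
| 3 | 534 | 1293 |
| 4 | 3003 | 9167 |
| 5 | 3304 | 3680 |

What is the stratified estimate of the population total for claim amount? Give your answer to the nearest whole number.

74532837

1: 725·8628 = 6255300
2: 3359·8306 = 27899854
3: 534·1293 = 690462
4: 3003·9167 = 27528501
5: 3304·3680 = 12158720
τ̂ = Σ Nₕx̄ₕ = 74532837.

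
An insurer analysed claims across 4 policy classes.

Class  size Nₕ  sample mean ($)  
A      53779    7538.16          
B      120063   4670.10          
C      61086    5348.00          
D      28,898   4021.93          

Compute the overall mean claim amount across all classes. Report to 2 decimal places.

N = 53779 + 120063 + 61086 + 28898 = 263826.
Overall mean = Σ (Nₕ/N)·x̄ₕ — weight by population share, not a simple average.
Σ Nₕx̄ₕ = 53779·7538.16 + 120063·4670.10 + 61086·5348.00 + 28898·4021.93 = 405394706.64 + 560706216.3 + 326687928 + 116225733.14 = 1409014584.08.
Divide by N: 1409014584.08 / 263826 = 5340.6965... → 5340.70.

5340.70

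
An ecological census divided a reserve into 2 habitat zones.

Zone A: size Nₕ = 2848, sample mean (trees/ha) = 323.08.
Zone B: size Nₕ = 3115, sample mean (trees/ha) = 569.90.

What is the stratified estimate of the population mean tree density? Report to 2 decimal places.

x̄_st = (Σ Nₕx̄ₕ) / (Σ Nₕ) = (2848·323.08 + 3115·569.90) / 5963
= 2695370.34 / 5963 = 452.0158... → 452.02.

452.02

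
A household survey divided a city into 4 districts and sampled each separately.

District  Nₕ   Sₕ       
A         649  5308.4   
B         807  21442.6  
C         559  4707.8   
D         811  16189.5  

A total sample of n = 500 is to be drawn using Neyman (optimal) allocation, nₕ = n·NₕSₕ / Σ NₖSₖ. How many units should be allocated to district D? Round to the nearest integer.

180

Σ NₕSₕ = 649·5308.4 + 807·21442.6 + 559·4707.8 + 811·16189.5 = 36510674.5.
Share for D: 13129684.5/36510674.5 = 0.35961.
n_D = 500 × 0.35961 = 179.806... → 180.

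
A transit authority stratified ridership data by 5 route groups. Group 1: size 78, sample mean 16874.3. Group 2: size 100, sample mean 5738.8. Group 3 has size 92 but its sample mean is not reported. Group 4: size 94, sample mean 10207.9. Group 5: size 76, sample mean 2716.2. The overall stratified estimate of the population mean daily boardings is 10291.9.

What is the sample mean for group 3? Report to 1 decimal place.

Σ Nₕx̄ₕ = N·μ, so 92·x̄_3 = 440·10291.9 − (78·16874.3 + 100·5738.8 + 94·10207.9 + 76·2716.2).
= 4528436 − 3056049.2 = 1472386.8.
x̄_3 = 1472386.8 / 92 = 16004.204... → 16004.2.

16004.2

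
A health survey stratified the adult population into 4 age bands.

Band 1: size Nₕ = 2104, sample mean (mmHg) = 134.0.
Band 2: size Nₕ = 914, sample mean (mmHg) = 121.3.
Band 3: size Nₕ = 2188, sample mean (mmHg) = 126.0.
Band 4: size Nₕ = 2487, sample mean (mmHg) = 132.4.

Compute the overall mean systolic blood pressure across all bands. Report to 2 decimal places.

129.70

N = 2104 + 914 + 2188 + 2487 = 7693.
The stratified mean weights each stratum mean by its population share Nₕ/N.
Σ Nₕx̄ₕ = 2104·134.0 + 914·121.3 + 2188·126.0 + 2487·132.4 = 281936 + 110868.2 + 275688 + 329278.8 = 997771.
Divide by N: 997771 / 7693 = 129.6986... → 129.70.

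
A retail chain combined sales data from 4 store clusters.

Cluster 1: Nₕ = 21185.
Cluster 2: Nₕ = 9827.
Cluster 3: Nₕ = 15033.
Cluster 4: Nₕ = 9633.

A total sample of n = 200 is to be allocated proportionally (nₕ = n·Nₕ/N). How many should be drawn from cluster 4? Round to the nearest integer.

Share of cluster 4 = 9633/55678 = 0.17301.
Allocate 200 × 0.17301 = 34.603... → 35.

35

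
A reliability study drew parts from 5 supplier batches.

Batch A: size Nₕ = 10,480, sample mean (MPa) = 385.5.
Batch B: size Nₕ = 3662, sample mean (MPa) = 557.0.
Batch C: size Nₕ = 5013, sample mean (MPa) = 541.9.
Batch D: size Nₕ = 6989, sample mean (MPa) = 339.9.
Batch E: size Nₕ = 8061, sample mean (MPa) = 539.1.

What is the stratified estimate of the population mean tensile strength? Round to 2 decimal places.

453.66

N = 10480 + 3662 + 5013 + 6989 + 8061 = 34205.
The stratified mean weights each stratum mean by its population share Nₕ/N.
Σ Nₕx̄ₕ = 10480·385.5 + 3662·557.0 + 5013·541.9 + 6989·339.9 + 8061·539.1 = 4040040 + 2039734 + 2716544.7 + 2375561.1 + 4345685.1 = 15517564.9.
Divide by N: 15517564.9 / 34205 = 453.6636... → 453.66.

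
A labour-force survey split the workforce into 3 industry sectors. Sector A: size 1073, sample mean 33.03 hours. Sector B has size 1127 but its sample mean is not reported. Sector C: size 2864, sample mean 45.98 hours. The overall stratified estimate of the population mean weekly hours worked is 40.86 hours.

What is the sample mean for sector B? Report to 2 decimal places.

N = 1073 + 1127 + 2864 = 5064.
Overall total = μ·N = 40.86·5064 = 206915.04.
Subtract the known strata: 1073·33.03 + 2864·45.98 = 167127.91.
Remaining total for sector B: 206915.04 − 167127.91 = 39787.13.
Divide by its size: 39787.13 / 1127 = 35.3036... → 35.30.

35.30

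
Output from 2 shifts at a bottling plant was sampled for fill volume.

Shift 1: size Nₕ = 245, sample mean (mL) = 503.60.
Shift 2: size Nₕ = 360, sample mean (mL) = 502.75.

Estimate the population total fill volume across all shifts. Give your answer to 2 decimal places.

304372.00

Estimate total by summing Nₕ·x̄ₕ over strata.
245·503.60 + 360·502.75 = 123382 + 180990 = 304372.00.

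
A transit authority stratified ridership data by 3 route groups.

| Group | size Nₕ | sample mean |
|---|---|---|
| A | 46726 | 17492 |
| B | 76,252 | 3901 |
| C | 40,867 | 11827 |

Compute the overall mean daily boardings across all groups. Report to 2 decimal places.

x̄_st = (Σ Nₕx̄ₕ) / (Σ Nₕ) = (46726·17492 + 76252·3901 + 40867·11827) / 163845
= 1598124253 / 163845 = 9753.8787... → 9753.88.

9753.88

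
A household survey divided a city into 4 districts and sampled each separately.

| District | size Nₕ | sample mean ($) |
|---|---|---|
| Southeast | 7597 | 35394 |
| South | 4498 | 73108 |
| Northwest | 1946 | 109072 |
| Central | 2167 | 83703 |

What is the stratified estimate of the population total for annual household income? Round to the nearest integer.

991366515

Population total = Σ Nₕ·x̄ₕ (each stratum's size times its mean).
7597·35394 + 4498·73108 + 1946·109072 + 2167·83703 = 268888218 + 328839784 + 212254112 + 181384401 = 991366515.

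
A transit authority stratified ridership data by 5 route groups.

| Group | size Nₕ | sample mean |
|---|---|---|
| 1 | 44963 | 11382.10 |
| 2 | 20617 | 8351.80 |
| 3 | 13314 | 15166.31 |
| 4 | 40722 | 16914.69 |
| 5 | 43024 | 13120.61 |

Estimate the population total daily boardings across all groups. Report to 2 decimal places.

2139187805.06

Population total = Σ Nₕ·x̄ₕ (each stratum's size times its mean).
44963·11382.10 + 20617·8351.80 + 13314·15166.31 + 40722·16914.69 + 43024·13120.61 = 511773362.3 + 172189060.6 + 201924251.34 + 688800006.18 + 564501124.64 = 2139187805.06.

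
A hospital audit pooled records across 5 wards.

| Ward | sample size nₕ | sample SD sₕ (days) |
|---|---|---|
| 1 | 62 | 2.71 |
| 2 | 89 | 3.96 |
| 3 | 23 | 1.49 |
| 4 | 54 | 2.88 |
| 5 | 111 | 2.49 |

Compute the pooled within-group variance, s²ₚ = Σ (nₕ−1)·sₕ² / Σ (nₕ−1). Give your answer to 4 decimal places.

8.9773

Degrees of freedom: 61 + 88 + 22 + 53 + 110 = 334.
Σ(nₕ−1)sₕ² = 61·7.3441 + 88·15.6816 + 22·2.2201 + 53·8.2944 + 110·6.2001 = 2998.4273.
s²ₚ = 2998.4273 / 334 = 8.977327... → 8.9773.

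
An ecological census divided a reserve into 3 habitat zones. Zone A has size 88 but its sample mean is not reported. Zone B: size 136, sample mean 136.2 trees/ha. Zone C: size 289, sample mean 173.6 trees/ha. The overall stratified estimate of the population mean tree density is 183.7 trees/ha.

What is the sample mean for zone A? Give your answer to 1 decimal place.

290.3

N = 88 + 136 + 289 = 513.
Overall total = μ·N = 183.7·513 = 94238.1.
Subtract the known strata: 136·136.2 + 289·173.6 = 68693.6.
Remaining total for zone A: 94238.1 − 68693.6 = 25544.5.
Divide by its size: 25544.5 / 88 = 290.278... → 290.3.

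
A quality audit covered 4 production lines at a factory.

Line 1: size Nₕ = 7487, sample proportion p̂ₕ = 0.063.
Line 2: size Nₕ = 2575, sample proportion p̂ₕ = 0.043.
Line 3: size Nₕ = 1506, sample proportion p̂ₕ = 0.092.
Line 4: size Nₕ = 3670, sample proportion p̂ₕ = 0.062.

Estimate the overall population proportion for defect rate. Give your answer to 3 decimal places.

N = 7487 + 2575 + 1506 + 3670 = 15238.
Overall proportion = Σ (Nₕ/N)·p̂ₕ.
Σ Nₕp̂ₕ = 471.681 + 110.725 + 138.552 + 227.54 = 948.498.
948.498 / 15238 = 0.06225... → 0.062.

0.062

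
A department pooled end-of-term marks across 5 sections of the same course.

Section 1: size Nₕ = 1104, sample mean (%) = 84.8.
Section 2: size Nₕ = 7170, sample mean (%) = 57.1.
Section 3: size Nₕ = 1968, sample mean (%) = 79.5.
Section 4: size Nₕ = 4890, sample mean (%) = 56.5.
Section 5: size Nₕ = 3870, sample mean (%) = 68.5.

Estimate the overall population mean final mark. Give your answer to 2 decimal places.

N = 1104 + 7170 + 1968 + 4890 + 3870 = 19002.
Weight each subgroup mean by Nₕ/N and sum.
Σ Nₕx̄ₕ = 1104·84.8 + 7170·57.1 + 1968·79.5 + 4890·56.5 + 3870·68.5 = 93619.2 + 409407 + 156456 + 276285 + 265095 = 1200862.2.
Divide by N: 1200862.2 / 19002 = 63.1966... → 63.20.

63.20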